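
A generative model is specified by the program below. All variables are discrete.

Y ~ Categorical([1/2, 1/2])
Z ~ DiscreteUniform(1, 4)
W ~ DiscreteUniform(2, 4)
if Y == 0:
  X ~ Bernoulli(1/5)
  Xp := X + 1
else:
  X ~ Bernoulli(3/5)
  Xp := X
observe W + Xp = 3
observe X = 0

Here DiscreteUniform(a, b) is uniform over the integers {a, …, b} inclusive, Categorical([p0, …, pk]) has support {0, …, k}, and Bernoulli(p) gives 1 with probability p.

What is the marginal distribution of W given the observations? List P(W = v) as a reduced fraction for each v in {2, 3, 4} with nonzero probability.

P(W=2) = 2/3, P(W=3) = 1/3

Enumerate traces; 8 have nonzero weight after conditioning:
  (Y=0, Z=1, W=2, X=0) weight 1/30
  (Y=0, Z=2, W=2, X=0) weight 1/30
  (Y=0, Z=3, W=2, X=0) weight 1/30
  (Y=0, Z=4, W=2, X=0) weight 1/30
  (Y=1, Z=1, W=3, X=0) weight 1/60
  (Y=1, Z=2, W=3, X=0) weight 1/60
  (Y=1, Z=3, W=3, X=0) weight 1/60
  (Y=1, Z=4, W=3, X=0) weight 1/60
Group by W:
  weight(W=2) = 2/15
  weight(W=3) = 1/15
Total weight = 2/15 + 1/15 = 1/5
P(W=2 | obs) = 2/15 / 1/5 = 2/3
P(W=3 | obs) = 1/15 / 1/5 = 1/3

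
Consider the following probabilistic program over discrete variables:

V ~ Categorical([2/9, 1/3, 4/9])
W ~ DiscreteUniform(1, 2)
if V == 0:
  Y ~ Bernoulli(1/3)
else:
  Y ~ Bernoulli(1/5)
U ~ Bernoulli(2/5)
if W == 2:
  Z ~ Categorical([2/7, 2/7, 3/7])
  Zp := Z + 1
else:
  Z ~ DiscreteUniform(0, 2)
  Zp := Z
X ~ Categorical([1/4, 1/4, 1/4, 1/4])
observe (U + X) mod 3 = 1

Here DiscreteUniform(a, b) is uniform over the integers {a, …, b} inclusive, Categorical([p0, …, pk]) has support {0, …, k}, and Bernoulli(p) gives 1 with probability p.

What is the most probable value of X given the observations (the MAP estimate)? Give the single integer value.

argmax_v P(X = v | obs) = 1

Enumerate traces; 108 have nonzero weight after conditioning:
  (V=0, W=1, Y=0, U=0, Z=0, X=1) weight 1/270
  (V=0, W=1, Y=0, U=0, Z=1, X=1) weight 1/270
  (V=0, W=1, Y=0, U=0, Z=2, X=1) weight 1/270
  (V=0, W=1, Y=0, U=1, Z=0, X=0) weight 1/405
  (V=0, W=1, Y=0, U=1, Z=0, X=3) weight 1/405
  (V=0, W=1, Y=0, U=1, Z=1, X=0) weight 1/405
  (V=0, W=1, Y=0, U=1, Z=1, X=3) weight 1/405
  (V=0, W=1, Y=0, U=1, Z=2, X=0) weight 1/405
  … 100 more
Group by X:
  weight(X=0) = 1/10
  weight(X=1) = 3/20
  weight(X=3) = 1/10
Total weight = 1/10 + 3/20 + 1/10 = 7/20
P(X=0 | obs) = 1/10 / 7/20 = 2/7
P(X=1 | obs) = 3/20 / 7/20 = 3/7
P(X=3 | obs) = 1/10 / 7/20 = 2/7
argmax = 1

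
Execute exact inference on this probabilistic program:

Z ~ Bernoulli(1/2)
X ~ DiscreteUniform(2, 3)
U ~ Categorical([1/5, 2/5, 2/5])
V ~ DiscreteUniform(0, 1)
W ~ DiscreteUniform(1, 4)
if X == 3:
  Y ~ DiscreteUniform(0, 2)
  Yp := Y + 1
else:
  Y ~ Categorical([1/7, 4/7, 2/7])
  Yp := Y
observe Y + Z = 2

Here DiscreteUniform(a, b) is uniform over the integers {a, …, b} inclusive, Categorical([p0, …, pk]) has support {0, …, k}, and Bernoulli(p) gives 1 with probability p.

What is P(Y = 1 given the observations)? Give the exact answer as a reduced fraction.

Enumerate traces; 96 have nonzero weight after conditioning:
  (Z=0, X=2, U=0, V=0, W=1, Y=2) weight 1/560
  (Z=0, X=2, U=0, V=0, W=2, Y=2) weight 1/560
  (Z=0, X=2, U=0, V=0, W=3, Y=2) weight 1/560
  (Z=0, X=2, U=0, V=0, W=4, Y=2) weight 1/560
  (Z=0, X=2, U=0, V=1, W=1, Y=2) weight 1/560
  (Z=0, X=2, U=0, V=1, W=2, Y=2) weight 1/560
  (Z=0, X=2, U=0, V=1, W=3, Y=2) weight 1/560
  (Z=0, X=2, U=0, V=1, W=4, Y=2) weight 1/560
  (Z=1, X=2, U=0, V=0, W=1, Y=1) weight 1/280
  … 87 more
Group by Y:
  weight(Y=1) = 19/84
  weight(Y=2) = 13/84
Total weight = 19/84 + 13/84 = 8/21
P(Y=1 | obs) = 19/84 / 8/21 = 19/32
P(Y=2 | obs) = 13/84 / 8/21 = 13/32

P(Y = 1 | obs) = 19/32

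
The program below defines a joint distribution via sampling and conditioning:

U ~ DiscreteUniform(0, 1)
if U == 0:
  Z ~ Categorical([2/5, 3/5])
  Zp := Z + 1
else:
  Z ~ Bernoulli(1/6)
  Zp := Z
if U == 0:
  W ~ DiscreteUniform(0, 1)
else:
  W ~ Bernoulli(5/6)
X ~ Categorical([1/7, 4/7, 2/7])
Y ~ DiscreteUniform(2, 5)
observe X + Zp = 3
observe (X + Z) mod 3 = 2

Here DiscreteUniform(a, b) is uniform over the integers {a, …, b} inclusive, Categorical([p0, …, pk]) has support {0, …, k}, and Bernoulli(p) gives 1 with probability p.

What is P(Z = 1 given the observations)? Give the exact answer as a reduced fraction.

P(Z = 1 | obs) = 3/4

Enumerate traces; 16 have nonzero weight after conditioning:
  (U=0, Z=0, W=0, X=2, Y=2) weight 1/140
  (U=0, Z=0, W=0, X=2, Y=3) weight 1/140
  (U=0, Z=0, W=0, X=2, Y=4) weight 1/140
  (U=0, Z=0, W=0, X=2, Y=5) weight 1/140
  (U=0, Z=0, W=1, X=2, Y=2) weight 1/140
  (U=0, Z=0, W=1, X=2, Y=3) weight 1/140
  (U=0, Z=0, W=1, X=2, Y=4) weight 1/140
  (U=0, Z=0, W=1, X=2, Y=5) weight 1/140
  (U=0, Z=1, W=0, X=1, Y=2) weight 3/140
  … 7 more
Group by Z:
  weight(Z=0) = 2/35
  weight(Z=1) = 6/35
Total weight = 2/35 + 6/35 = 8/35
P(Z=0 | obs) = 2/35 / 8/35 = 1/4
P(Z=1 | obs) = 6/35 / 8/35 = 3/4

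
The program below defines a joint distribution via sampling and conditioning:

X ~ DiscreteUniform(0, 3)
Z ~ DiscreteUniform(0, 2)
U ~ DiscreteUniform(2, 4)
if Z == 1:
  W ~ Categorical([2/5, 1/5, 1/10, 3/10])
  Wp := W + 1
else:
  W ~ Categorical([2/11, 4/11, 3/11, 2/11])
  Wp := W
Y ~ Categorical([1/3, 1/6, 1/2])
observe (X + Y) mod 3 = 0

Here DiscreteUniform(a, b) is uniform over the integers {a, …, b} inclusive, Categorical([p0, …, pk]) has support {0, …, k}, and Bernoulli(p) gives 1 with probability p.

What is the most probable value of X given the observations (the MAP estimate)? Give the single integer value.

Enumerate traces; 144 have nonzero weight after conditioning:
  (X=0, Z=0, U=2, W=0, Y=0) weight 1/594
  (X=0, Z=0, U=2, W=1, Y=0) weight 1/297
  (X=0, Z=0, U=2, W=2, Y=0) weight 1/396
  (X=0, Z=0, U=2, W=3, Y=0) weight 1/594
  (X=0, Z=0, U=3, W=0, Y=0) weight 1/594
  (X=0, Z=0, U=3, W=1, Y=0) weight 1/297
  (X=0, Z=0, U=3, W=2, Y=0) weight 1/396
  (X=0, Z=0, U=3, W=3, Y=0) weight 1/594
  (X=1, Z=0, U=2, W=0, Y=2) weight 1/396
  (X=2, Z=0, U=2, W=0, Y=1) weight 1/1188
  … 134 more
Group by X:
  weight(X=0) = 1/12
  weight(X=1) = 1/8
  weight(X=2) = 1/24
  weight(X=3) = 1/12
Total weight = 1/12 + 1/8 + 1/24 + 1/12 = 1/3
P(X=0 | obs) = 1/12 / 1/3 = 1/4
P(X=1 | obs) = 1/8 / 1/3 = 3/8
P(X=2 | obs) = 1/24 / 1/3 = 1/8
P(X=3 | obs) = 1/12 / 1/3 = 1/4
argmax = 1

argmax_v P(X = v | obs) = 1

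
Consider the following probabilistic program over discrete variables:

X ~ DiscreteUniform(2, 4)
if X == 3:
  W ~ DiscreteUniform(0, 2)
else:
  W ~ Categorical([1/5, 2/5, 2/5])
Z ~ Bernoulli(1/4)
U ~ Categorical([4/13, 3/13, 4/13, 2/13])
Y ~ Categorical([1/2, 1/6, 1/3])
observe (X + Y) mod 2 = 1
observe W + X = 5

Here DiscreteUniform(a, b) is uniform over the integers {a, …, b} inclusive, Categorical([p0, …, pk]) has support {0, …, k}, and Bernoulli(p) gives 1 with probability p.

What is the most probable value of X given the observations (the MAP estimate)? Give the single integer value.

argmax_v P(X = v | obs) = 3

Enumerate traces; 24 have nonzero weight after conditioning:
  (X=3, W=2, Z=0, U=0, Y=0) weight 1/78
  (X=3, W=2, Z=0, U=0, Y=2) weight 1/117
  (X=3, W=2, Z=0, U=1, Y=0) weight 1/104
  (X=3, W=2, Z=0, U=1, Y=2) weight 1/156
  (X=3, W=2, Z=0, U=2, Y=0) weight 1/78
  (X=3, W=2, Z=0, U=2, Y=2) weight 1/117
  (X=3, W=2, Z=0, U=3, Y=0) weight 1/156
  (X=3, W=2, Z=0, U=3, Y=2) weight 1/234
  (X=4, W=1, Z=0, U=0, Y=1) weight 1/195
  … 15 more
Group by X:
  weight(X=3) = 5/54
  weight(X=4) = 1/45
Total weight = 5/54 + 1/45 = 31/270
P(X=3 | obs) = 5/54 / 31/270 = 25/31
P(X=4 | obs) = 1/45 / 31/270 = 6/31
argmax = 3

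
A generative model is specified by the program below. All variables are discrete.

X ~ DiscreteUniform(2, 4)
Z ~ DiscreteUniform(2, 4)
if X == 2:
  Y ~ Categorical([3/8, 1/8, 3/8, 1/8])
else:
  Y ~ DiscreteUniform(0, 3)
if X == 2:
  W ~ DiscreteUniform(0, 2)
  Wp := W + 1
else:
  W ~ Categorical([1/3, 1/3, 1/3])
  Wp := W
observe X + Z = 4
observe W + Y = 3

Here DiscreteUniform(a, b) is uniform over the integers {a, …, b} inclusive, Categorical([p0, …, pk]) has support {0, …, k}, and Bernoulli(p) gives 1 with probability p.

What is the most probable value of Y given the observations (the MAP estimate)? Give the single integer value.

Enumerate traces; 3 have nonzero weight after conditioning:
  (X=2, Z=2, Y=1, W=2) weight 1/216
  (X=2, Z=2, Y=2, W=1) weight 1/72
  (X=2, Z=2, Y=3, W=0) weight 1/216
Group by Y:
  weight(Y=1) = 1/216
  weight(Y=2) = 1/72
  weight(Y=3) = 1/216
Total weight = 1/216 + 1/72 + 1/216 = 5/216
P(Y=1 | obs) = 1/216 / 5/216 = 1/5
P(Y=2 | obs) = 1/72 / 5/216 = 3/5
P(Y=3 | obs) = 1/216 / 5/216 = 1/5
argmax = 2

argmax_v P(Y = v | obs) = 2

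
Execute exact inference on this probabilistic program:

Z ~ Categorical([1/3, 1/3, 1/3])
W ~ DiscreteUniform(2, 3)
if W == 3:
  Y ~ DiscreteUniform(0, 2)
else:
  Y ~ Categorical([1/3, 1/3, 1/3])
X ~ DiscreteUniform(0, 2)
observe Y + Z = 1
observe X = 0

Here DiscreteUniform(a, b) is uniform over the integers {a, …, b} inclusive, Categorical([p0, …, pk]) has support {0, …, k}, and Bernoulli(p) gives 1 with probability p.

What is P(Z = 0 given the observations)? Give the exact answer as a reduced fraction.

Enumerate traces; 4 have nonzero weight after conditioning:
  (Z=0, W=2, Y=1, X=0) weight 1/54
  (Z=0, W=3, Y=1, X=0) weight 1/54
  (Z=1, W=2, Y=0, X=0) weight 1/54
  (Z=1, W=3, Y=0, X=0) weight 1/54
Group by Z:
  weight(Z=0) = 1/27
  weight(Z=1) = 1/27
Total weight = 1/27 + 1/27 = 2/27
P(Z=0 | obs) = 1/27 / 2/27 = 1/2
P(Z=1 | obs) = 1/27 / 2/27 = 1/2

P(Z = 0 | obs) = 1/2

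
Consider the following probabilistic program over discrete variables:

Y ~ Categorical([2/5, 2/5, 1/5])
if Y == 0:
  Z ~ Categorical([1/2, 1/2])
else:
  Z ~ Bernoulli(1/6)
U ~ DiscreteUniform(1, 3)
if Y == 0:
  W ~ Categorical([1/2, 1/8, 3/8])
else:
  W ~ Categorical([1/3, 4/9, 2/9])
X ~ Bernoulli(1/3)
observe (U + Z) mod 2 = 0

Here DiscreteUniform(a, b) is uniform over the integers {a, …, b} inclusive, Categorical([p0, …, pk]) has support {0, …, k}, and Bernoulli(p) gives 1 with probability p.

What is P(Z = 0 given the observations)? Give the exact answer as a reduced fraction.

P(Z = 0 | obs) = 7/13

Enumerate traces; 54 have nonzero weight after conditioning:
  (Y=0, Z=0, U=2, W=0, X=0) weight 1/45
  (Y=0, Z=0, U=2, W=0, X=1) weight 1/90
  (Y=0, Z=0, U=2, W=1, X=0) weight 1/180
  (Y=0, Z=0, U=2, W=1, X=1) weight 1/360
  (Y=0, Z=0, U=2, W=2, X=0) weight 1/60
  (Y=0, Z=0, U=2, W=2, X=1) weight 1/120
  (Y=0, Z=1, U=1, W=0, X=0) weight 1/45
  (Y=0, Z=1, U=1, W=0, X=1) weight 1/90
  … 46 more
Group by Z:
  weight(Z=0) = 7/30
  weight(Z=1) = 1/5
Total weight = 7/30 + 1/5 = 13/30
P(Z=0 | obs) = 7/30 / 13/30 = 7/13
P(Z=1 | obs) = 1/5 / 13/30 = 6/13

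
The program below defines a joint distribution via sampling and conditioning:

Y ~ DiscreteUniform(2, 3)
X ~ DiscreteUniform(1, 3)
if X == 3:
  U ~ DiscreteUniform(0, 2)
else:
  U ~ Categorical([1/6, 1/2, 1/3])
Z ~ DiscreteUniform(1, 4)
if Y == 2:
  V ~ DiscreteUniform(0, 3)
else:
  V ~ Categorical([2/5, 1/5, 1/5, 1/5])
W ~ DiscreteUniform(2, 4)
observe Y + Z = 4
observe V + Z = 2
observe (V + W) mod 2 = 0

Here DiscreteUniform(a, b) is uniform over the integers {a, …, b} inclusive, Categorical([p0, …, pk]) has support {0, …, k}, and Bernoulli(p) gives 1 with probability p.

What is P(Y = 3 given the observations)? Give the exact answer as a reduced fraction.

Enumerate traces; 27 have nonzero weight after conditioning:
  (Y=2, X=1, U=0, Z=2, V=0, W=2) weight 1/1728
  (Y=2, X=1, U=0, Z=2, V=0, W=4) weight 1/1728
  (Y=2, X=1, U=1, Z=2, V=0, W=2) weight 1/576
  (Y=2, X=1, U=1, Z=2, V=0, W=4) weight 1/576
  (Y=2, X=1, U=2, Z=2, V=0, W=2) weight 1/864
  (Y=2, X=1, U=2, Z=2, V=0, W=4) weight 1/864
  (Y=2, X=2, U=0, Z=2, V=0, W=2) weight 1/1728
  (Y=2, X=2, U=0, Z=2, V=0, W=4) weight 1/1728
  (Y=3, X=1, U=0, Z=1, V=1, W=3) weight 1/2160
  … 18 more
Group by Y:
  weight(Y=2) = 1/48
  weight(Y=3) = 1/120
Total weight = 1/48 + 1/120 = 7/240
P(Y=2 | obs) = 1/48 / 7/240 = 5/7
P(Y=3 | obs) = 1/120 / 7/240 = 2/7

P(Y = 3 | obs) = 2/7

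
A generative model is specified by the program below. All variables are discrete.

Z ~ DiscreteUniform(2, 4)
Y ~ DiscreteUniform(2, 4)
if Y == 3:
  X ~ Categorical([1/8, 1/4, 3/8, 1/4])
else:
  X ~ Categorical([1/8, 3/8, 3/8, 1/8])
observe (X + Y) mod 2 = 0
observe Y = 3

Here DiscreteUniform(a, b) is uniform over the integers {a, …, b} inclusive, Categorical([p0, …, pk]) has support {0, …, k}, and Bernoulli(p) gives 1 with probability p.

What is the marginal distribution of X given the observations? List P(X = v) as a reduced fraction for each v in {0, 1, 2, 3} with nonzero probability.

Enumerate traces; 6 have nonzero weight after conditioning:
  (Z=2, Y=3, X=1) weight 1/36
  (Z=2, Y=3, X=3) weight 1/36
  (Z=3, Y=3, X=1) weight 1/36
  (Z=3, Y=3, X=3) weight 1/36
  (Z=4, Y=3, X=1) weight 1/36
  (Z=4, Y=3, X=3) weight 1/36
Group by X:
  weight(X=1) = 1/12
  weight(X=3) = 1/12
Total weight = 1/12 + 1/12 = 1/6
P(X=1 | obs) = 1/12 / 1/6 = 1/2
P(X=3 | obs) = 1/12 / 1/6 = 1/2

P(X=1) = 1/2, P(X=3) = 1/2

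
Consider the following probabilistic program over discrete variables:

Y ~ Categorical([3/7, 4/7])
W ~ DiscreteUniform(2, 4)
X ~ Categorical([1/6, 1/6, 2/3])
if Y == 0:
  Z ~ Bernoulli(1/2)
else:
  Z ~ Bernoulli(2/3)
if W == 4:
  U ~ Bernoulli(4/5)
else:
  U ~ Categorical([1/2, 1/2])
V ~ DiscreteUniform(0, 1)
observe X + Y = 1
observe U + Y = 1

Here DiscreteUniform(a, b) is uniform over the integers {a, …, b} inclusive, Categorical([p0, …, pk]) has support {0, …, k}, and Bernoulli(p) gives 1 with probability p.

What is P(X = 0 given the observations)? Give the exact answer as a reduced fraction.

P(X = 0 | obs) = 8/17

Enumerate traces; 24 have nonzero weight after conditioning:
  (Y=0, W=2, X=1, Z=0, U=1, V=0) weight 1/336
  (Y=0, W=2, X=1, Z=0, U=1, V=1) weight 1/336
  (Y=0, W=2, X=1, Z=1, U=1, V=0) weight 1/336
  (Y=0, W=2, X=1, Z=1, U=1, V=1) weight 1/336
  (Y=0, W=3, X=1, Z=0, U=1, V=0) weight 1/336
  (Y=0, W=3, X=1, Z=0, U=1, V=1) weight 1/336
  (Y=0, W=3, X=1, Z=1, U=1, V=0) weight 1/336
  (Y=0, W=3, X=1, Z=1, U=1, V=1) weight 1/336
  (Y=1, W=2, X=0, Z=0, U=0, V=0) weight 1/378
  … 15 more
Group by X:
  weight(X=0) = 4/105
  weight(X=1) = 3/70
Total weight = 4/105 + 3/70 = 17/210
P(X=0 | obs) = 4/105 / 17/210 = 8/17
P(X=1 | obs) = 3/70 / 17/210 = 9/17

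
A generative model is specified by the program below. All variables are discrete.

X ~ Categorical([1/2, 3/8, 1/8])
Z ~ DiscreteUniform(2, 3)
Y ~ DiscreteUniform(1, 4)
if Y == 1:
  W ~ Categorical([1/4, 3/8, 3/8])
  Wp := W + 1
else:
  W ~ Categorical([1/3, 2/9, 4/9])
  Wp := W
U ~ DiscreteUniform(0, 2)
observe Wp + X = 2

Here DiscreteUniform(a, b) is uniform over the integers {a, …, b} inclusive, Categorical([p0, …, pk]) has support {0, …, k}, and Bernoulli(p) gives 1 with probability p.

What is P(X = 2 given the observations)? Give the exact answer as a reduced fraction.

P(X = 2 | obs) = 12/127

Enumerate traces; 66 have nonzero weight after conditioning:
  (X=0, Z=2, Y=1, W=1, U=0) weight 1/128
  (X=0, Z=2, Y=1, W=1, U=1) weight 1/128
  (X=0, Z=2, Y=1, W=1, U=2) weight 1/128
  (X=0, Z=2, Y=2, W=2, U=0) weight 1/108
  (X=0, Z=2, Y=2, W=2, U=1) weight 1/108
  (X=0, Z=2, Y=2, W=2, U=2) weight 1/108
  (X=0, Z=2, Y=3, W=2, U=0) weight 1/108
  (X=0, Z=2, Y=3, W=2, U=1) weight 1/108
  (X=1, Z=2, Y=1, W=0, U=0) weight 1/256
  (X=2, Z=2, Y=2, W=0, U=0) weight 1/576
  … 56 more
Group by X:
  weight(X=0) = 41/192
  weight(X=1) = 11/128
  weight(X=2) = 1/32
Total weight = 41/192 + 11/128 + 1/32 = 127/384
P(X=0 | obs) = 41/192 / 127/384 = 82/127
P(X=1 | obs) = 11/128 / 127/384 = 33/127
P(X=2 | obs) = 1/32 / 127/384 = 12/127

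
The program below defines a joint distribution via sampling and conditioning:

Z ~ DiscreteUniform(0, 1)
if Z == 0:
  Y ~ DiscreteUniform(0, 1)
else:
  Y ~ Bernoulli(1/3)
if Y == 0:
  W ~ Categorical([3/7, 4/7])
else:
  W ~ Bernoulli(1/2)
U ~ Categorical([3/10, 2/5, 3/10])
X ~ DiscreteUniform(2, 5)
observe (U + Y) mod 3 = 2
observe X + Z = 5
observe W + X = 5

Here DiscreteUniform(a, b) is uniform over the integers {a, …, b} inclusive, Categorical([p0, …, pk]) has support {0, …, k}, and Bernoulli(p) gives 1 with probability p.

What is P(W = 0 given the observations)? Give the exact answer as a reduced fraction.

Enumerate traces; 4 have nonzero weight after conditioning:
  (Z=0, Y=0, W=0, U=2, X=5) weight 9/1120
  (Z=0, Y=1, W=0, U=1, X=5) weight 1/80
  (Z=1, Y=0, W=1, U=2, X=4) weight 1/70
  (Z=1, Y=1, W=1, U=1, X=4) weight 1/120
Group by W:
  weight(W=0) = 23/1120
  weight(W=1) = 19/840
Total weight = 23/1120 + 19/840 = 29/672
P(W=0 | obs) = 23/1120 / 29/672 = 69/145
P(W=1 | obs) = 19/840 / 29/672 = 76/145

P(W = 0 | obs) = 69/145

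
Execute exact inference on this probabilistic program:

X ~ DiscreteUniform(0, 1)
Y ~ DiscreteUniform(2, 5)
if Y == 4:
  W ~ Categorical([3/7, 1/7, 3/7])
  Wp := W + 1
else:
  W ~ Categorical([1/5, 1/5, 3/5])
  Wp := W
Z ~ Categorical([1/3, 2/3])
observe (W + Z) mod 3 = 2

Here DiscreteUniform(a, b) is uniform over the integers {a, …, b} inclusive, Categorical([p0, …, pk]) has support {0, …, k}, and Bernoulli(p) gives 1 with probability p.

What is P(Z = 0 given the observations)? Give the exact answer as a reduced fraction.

Enumerate traces; 16 have nonzero weight after conditioning:
  (X=0, Y=2, W=1, Z=1) weight 1/60
  (X=0, Y=2, W=2, Z=0) weight 1/40
  (X=0, Y=3, W=1, Z=1) weight 1/60
  (X=0, Y=3, W=2, Z=0) weight 1/40
  (X=0, Y=4, W=1, Z=1) weight 1/84
  (X=0, Y=4, W=2, Z=0) weight 1/56
  (X=0, Y=5, W=1, Z=1) weight 1/60
  (X=0, Y=5, W=2, Z=0) weight 1/40
  … 8 more
Group by Z:
  weight(Z=0) = 13/70
  weight(Z=1) = 13/105
Total weight = 13/70 + 13/105 = 13/42
P(Z=0 | obs) = 13/70 / 13/42 = 3/5
P(Z=1 | obs) = 13/105 / 13/42 = 2/5

P(Z = 0 | obs) = 3/5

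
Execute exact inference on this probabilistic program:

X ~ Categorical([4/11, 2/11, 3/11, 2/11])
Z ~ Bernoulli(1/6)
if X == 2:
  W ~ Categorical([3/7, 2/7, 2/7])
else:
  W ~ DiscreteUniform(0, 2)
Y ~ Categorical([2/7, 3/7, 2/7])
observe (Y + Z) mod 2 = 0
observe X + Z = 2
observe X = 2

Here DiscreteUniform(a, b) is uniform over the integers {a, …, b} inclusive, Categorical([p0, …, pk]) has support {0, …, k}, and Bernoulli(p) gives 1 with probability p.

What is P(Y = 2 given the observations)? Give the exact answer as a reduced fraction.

P(Y = 2 | obs) = 1/2

Enumerate traces; 6 have nonzero weight after conditioning:
  (X=2, Z=0, W=0, Y=0) weight 15/539
  (X=2, Z=0, W=0, Y=2) weight 15/539
  (X=2, Z=0, W=1, Y=0) weight 10/539
  (X=2, Z=0, W=1, Y=2) weight 10/539
  (X=2, Z=0, W=2, Y=0) weight 10/539
  (X=2, Z=0, W=2, Y=2) weight 10/539
Group by Y:
  weight(Y=0) = 5/77
  weight(Y=2) = 5/77
Total weight = 5/77 + 5/77 = 10/77
P(Y=0 | obs) = 5/77 / 10/77 = 1/2
P(Y=2 | obs) = 5/77 / 10/77 = 1/2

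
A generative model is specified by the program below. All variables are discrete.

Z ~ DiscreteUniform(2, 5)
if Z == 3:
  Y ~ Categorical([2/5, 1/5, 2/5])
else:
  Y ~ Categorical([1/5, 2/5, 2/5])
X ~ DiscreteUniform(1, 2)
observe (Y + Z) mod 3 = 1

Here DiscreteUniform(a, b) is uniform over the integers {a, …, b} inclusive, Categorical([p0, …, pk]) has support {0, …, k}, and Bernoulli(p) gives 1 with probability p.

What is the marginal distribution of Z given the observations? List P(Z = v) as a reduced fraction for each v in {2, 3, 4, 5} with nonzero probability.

P(Z=2) = 1/3, P(Z=3) = 1/6, P(Z=4) = 1/6, P(Z=5) = 1/3

Enumerate traces; 8 have nonzero weight after conditioning:
  (Z=2, Y=2, X=1) weight 1/20
  (Z=2, Y=2, X=2) weight 1/20
  (Z=3, Y=1, X=1) weight 1/40
  (Z=3, Y=1, X=2) weight 1/40
  (Z=4, Y=0, X=1) weight 1/40
  (Z=4, Y=0, X=2) weight 1/40
  (Z=5, Y=2, X=1) weight 1/20
  (Z=5, Y=2, X=2) weight 1/20
Group by Z:
  weight(Z=2) = 1/10
  weight(Z=3) = 1/20
  weight(Z=4) = 1/20
  weight(Z=5) = 1/10
Total weight = 1/10 + 1/20 + 1/20 + 1/10 = 3/10
P(Z=2 | obs) = 1/10 / 3/10 = 1/3
P(Z=3 | obs) = 1/20 / 3/10 = 1/6
P(Z=4 | obs) = 1/20 / 3/10 = 1/6
P(Z=5 | obs) = 1/10 / 3/10 = 1/3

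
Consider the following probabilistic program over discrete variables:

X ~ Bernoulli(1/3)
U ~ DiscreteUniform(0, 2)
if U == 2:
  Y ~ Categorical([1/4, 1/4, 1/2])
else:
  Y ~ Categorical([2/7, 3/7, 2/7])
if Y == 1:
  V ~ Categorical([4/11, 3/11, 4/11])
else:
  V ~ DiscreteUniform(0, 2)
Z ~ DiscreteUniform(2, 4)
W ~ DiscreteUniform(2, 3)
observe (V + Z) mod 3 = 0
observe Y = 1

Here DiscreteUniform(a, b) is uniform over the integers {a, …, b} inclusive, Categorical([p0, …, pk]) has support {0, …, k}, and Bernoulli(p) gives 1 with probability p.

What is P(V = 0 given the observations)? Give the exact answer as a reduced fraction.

Enumerate traces; 36 have nonzero weight after conditioning:
  (X=0, U=0, Y=1, V=0, Z=3, W=2) weight 4/693
  (X=0, U=0, Y=1, V=0, Z=3, W=3) weight 4/693
  (X=0, U=0, Y=1, V=1, Z=2, W=2) weight 1/231
  (X=0, U=0, Y=1, V=1, Z=2, W=3) weight 1/231
  (X=0, U=0, Y=1, V=2, Z=4, W=2) weight 4/693
  (X=0, U=0, Y=1, V=2, Z=4, W=3) weight 4/693
  (X=0, U=1, Y=1, V=0, Z=3, W=2) weight 4/693
  (X=0, U=1, Y=1, V=0, Z=3, W=3) weight 4/693
  … 28 more
Group by V:
  weight(V=0) = 31/693
  weight(V=1) = 31/924
  weight(V=2) = 31/693
Total weight = 31/693 + 31/924 + 31/693 = 31/252
P(V=0 | obs) = 31/693 / 31/252 = 4/11
P(V=1 | obs) = 31/924 / 31/252 = 3/11
P(V=2 | obs) = 31/693 / 31/252 = 4/11

P(V = 0 | obs) = 4/11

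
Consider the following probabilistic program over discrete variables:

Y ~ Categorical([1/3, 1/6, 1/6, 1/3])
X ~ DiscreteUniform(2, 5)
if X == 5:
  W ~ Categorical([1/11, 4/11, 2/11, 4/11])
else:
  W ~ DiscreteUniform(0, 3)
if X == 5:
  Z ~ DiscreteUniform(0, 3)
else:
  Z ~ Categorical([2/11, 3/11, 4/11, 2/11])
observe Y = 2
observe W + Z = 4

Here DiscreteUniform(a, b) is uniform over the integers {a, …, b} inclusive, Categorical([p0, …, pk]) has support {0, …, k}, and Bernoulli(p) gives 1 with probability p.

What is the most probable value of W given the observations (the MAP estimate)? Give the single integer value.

Enumerate traces; 12 have nonzero weight after conditioning:
  (Y=2, X=2, W=1, Z=3) weight 1/528
  (Y=2, X=2, W=2, Z=2) weight 1/264
  (Y=2, X=2, W=3, Z=1) weight 1/352
  (Y=2, X=3, W=1, Z=3) weight 1/528
  (Y=2, X=3, W=2, Z=2) weight 1/264
  (Y=2, X=3, W=3, Z=1) weight 1/352
  (Y=2, X=4, W=1, Z=3) weight 1/528
  (Y=2, X=4, W=2, Z=2) weight 1/264
  … 4 more
Group by W:
  weight(W=1) = 5/528
  weight(W=2) = 7/528
  weight(W=3) = 13/1056
Total weight = 5/528 + 7/528 + 13/1056 = 37/1056
P(W=1 | obs) = 5/528 / 37/1056 = 10/37
P(W=2 | obs) = 7/528 / 37/1056 = 14/37
P(W=3 | obs) = 13/1056 / 37/1056 = 13/37
argmax = 2

argmax_v P(W = v | obs) = 2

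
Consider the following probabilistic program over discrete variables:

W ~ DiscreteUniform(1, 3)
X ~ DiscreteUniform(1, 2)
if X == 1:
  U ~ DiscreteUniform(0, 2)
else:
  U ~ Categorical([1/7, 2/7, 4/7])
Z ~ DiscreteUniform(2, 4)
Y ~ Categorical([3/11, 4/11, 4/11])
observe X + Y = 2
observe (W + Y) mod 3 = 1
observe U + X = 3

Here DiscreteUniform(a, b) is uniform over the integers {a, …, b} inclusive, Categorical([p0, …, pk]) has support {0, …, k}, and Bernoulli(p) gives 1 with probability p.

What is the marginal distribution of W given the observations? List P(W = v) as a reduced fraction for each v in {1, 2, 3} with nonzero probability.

Enumerate traces; 6 have nonzero weight after conditioning:
  (W=1, X=2, U=1, Z=2, Y=0) weight 1/231
  (W=1, X=2, U=1, Z=3, Y=0) weight 1/231
  (W=1, X=2, U=1, Z=4, Y=0) weight 1/231
  (W=3, X=1, U=2, Z=2, Y=1) weight 2/297
  (W=3, X=1, U=2, Z=3, Y=1) weight 2/297
  (W=3, X=1, U=2, Z=4, Y=1) weight 2/297
Group by W:
  weight(W=1) = 1/77
  weight(W=3) = 2/99
Total weight = 1/77 + 2/99 = 23/693
P(W=1 | obs) = 1/77 / 23/693 = 9/23
P(W=3 | obs) = 2/99 / 23/693 = 14/23

P(W=1) = 9/23, P(W=3) = 14/23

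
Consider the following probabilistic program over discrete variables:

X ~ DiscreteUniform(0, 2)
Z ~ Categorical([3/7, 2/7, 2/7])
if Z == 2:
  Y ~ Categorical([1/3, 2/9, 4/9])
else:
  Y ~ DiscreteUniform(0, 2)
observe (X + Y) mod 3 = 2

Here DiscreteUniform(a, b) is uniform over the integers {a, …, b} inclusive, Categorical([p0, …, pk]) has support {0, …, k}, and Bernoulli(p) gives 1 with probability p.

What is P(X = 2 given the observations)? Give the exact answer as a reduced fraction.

Enumerate traces; 9 have nonzero weight after conditioning:
  (X=0, Z=0, Y=2) weight 1/21
  (X=0, Z=1, Y=2) weight 2/63
  (X=0, Z=2, Y=2) weight 8/189
  (X=1, Z=0, Y=1) weight 1/21
  (X=1, Z=1, Y=1) weight 2/63
  (X=1, Z=2, Y=1) weight 4/189
  (X=2, Z=0, Y=0) weight 1/21
  (X=2, Z=1, Y=0) weight 2/63
  … 1 more
Group by X:
  weight(X=0) = 23/189
  weight(X=1) = 19/189
  weight(X=2) = 1/9
Total weight = 23/189 + 19/189 + 1/9 = 1/3
P(X=0 | obs) = 23/189 / 1/3 = 23/63
P(X=1 | obs) = 19/189 / 1/3 = 19/63
P(X=2 | obs) = 1/9 / 1/3 = 1/3

P(X = 2 | obs) = 1/3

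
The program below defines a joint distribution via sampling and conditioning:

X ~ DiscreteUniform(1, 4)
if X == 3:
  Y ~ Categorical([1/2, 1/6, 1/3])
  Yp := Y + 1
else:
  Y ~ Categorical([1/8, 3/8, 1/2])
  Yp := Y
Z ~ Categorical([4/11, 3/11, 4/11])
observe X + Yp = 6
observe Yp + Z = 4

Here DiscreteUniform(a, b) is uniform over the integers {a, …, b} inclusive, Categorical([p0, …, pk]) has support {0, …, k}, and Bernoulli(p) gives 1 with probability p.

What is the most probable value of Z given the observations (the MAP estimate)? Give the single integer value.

argmax_v P(Z = v | obs) = 2

Enumerate traces; 2 have nonzero weight after conditioning:
  (X=3, Y=2, Z=1) weight 1/44
  (X=4, Y=2, Z=2) weight 1/22
Group by Z:
  weight(Z=1) = 1/44
  weight(Z=2) = 1/22
Total weight = 1/44 + 1/22 = 3/44
P(Z=1 | obs) = 1/44 / 3/44 = 1/3
P(Z=2 | obs) = 1/22 / 3/44 = 2/3
argmax = 2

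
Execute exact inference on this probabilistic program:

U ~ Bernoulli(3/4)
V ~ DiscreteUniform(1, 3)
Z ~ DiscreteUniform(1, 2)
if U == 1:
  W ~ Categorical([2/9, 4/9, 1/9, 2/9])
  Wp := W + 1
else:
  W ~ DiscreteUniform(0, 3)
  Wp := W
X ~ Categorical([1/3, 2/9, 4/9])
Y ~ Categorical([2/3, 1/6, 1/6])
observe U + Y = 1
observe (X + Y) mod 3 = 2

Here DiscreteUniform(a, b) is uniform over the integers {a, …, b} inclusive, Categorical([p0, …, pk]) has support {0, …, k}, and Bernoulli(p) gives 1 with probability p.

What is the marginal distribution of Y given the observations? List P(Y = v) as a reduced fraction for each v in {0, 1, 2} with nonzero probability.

P(Y=0) = 24/25, P(Y=1) = 1/25

Enumerate traces; 48 have nonzero weight after conditioning:
  (U=0, V=1, Z=1, W=0, X=1, Y=1) weight 1/2592
  (U=0, V=1, Z=1, W=1, X=1, Y=1) weight 1/2592
  (U=0, V=1, Z=1, W=2, X=1, Y=1) weight 1/2592
  (U=0, V=1, Z=1, W=3, X=1, Y=1) weight 1/2592
  (U=0, V=1, Z=2, W=0, X=1, Y=1) weight 1/2592
  (U=0, V=1, Z=2, W=1, X=1, Y=1) weight 1/2592
  (U=0, V=1, Z=2, W=2, X=1, Y=1) weight 1/2592
  (U=0, V=1, Z=2, W=3, X=1, Y=1) weight 1/2592
  (U=1, V=1, Z=1, W=0, X=2, Y=0) weight 2/243
  … 39 more
Group by Y:
  weight(Y=0) = 2/9
  weight(Y=1) = 1/108
Total weight = 2/9 + 1/108 = 25/108
P(Y=0 | obs) = 2/9 / 25/108 = 24/25
P(Y=1 | obs) = 1/108 / 25/108 = 1/25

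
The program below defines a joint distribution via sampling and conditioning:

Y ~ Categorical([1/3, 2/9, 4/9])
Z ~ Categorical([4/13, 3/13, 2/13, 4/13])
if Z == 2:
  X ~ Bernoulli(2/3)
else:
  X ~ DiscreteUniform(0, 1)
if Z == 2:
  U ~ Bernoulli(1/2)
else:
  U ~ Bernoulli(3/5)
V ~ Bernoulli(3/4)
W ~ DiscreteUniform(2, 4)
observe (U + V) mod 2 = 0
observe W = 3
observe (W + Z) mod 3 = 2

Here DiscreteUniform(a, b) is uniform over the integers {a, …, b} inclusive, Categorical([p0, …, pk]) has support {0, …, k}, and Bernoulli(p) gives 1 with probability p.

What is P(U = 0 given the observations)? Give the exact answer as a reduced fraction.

P(U = 0 | obs) = 1/4

Enumerate traces; 12 have nonzero weight after conditioning:
  (Y=0, Z=2, X=0, U=0, V=0, W=3) weight 1/1404
  (Y=0, Z=2, X=0, U=1, V=1, W=3) weight 1/468
  (Y=0, Z=2, X=1, U=0, V=0, W=3) weight 1/702
  (Y=0, Z=2, X=1, U=1, V=1, W=3) weight 1/234
  (Y=1, Z=2, X=0, U=0, V=0, W=3) weight 1/2106
  (Y=1, Z=2, X=0, U=1, V=1, W=3) weight 1/702
  (Y=1, Z=2, X=1, U=0, V=0, W=3) weight 1/1053
  (Y=1, Z=2, X=1, U=1, V=1, W=3) weight 1/351
  … 4 more
Group by U:
  weight(U=0) = 1/156
  weight(U=1) = 1/52
Total weight = 1/156 + 1/52 = 1/39
P(U=0 | obs) = 1/156 / 1/39 = 1/4
P(U=1 | obs) = 1/52 / 1/39 = 3/4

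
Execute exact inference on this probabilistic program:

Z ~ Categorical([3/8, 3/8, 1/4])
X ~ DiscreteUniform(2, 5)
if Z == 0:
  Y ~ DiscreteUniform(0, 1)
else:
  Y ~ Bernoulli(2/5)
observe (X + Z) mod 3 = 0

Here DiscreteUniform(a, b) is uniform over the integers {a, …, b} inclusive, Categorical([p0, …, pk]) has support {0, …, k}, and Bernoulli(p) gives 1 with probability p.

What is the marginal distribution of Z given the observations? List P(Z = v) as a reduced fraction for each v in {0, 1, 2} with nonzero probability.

Enumerate traces; 8 have nonzero weight after conditioning:
  (Z=0, X=3, Y=0) weight 3/64
  (Z=0, X=3, Y=1) weight 3/64
  (Z=1, X=2, Y=0) weight 9/160
  (Z=1, X=2, Y=1) weight 3/80
  (Z=1, X=5, Y=0) weight 9/160
  (Z=1, X=5, Y=1) weight 3/80
  (Z=2, X=4, Y=0) weight 3/80
  (Z=2, X=4, Y=1) weight 1/40
Group by Z:
  weight(Z=0) = 3/32
  weight(Z=1) = 3/16
  weight(Z=2) = 1/16
Total weight = 3/32 + 3/16 + 1/16 = 11/32
P(Z=0 | obs) = 3/32 / 11/32 = 3/11
P(Z=1 | obs) = 3/16 / 11/32 = 6/11
P(Z=2 | obs) = 1/16 / 11/32 = 2/11

P(Z=0) = 3/11, P(Z=1) = 6/11, P(Z=2) = 2/11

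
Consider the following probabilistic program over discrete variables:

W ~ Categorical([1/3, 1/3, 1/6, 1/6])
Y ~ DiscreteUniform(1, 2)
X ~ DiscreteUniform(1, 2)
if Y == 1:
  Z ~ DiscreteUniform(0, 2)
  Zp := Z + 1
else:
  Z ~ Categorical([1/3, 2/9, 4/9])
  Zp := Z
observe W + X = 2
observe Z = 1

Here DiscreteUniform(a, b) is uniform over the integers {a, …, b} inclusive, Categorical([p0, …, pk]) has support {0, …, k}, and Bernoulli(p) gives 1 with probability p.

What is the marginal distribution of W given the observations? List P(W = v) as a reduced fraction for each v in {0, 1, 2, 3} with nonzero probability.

P(W=0) = 1/2, P(W=1) = 1/2

Enumerate traces; 4 have nonzero weight after conditioning:
  (W=0, Y=1, X=2, Z=1) weight 1/36
  (W=0, Y=2, X=2, Z=1) weight 1/54
  (W=1, Y=1, X=1, Z=1) weight 1/36
  (W=1, Y=2, X=1, Z=1) weight 1/54
Group by W:
  weight(W=0) = 5/108
  weight(W=1) = 5/108
Total weight = 5/108 + 5/108 = 5/54
P(W=0 | obs) = 5/108 / 5/54 = 1/2
P(W=1 | obs) = 5/108 / 5/54 = 1/2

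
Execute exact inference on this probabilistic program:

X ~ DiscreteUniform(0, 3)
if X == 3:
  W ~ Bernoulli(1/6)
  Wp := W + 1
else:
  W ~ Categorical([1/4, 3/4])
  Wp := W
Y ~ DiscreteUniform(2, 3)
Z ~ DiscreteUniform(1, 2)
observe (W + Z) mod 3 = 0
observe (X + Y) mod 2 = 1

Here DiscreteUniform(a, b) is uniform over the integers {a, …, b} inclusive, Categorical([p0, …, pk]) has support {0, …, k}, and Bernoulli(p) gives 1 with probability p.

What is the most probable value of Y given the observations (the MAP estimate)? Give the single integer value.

argmax_v P(Y = v | obs) = 3

Enumerate traces; 4 have nonzero weight after conditioning:
  (X=0, W=1, Y=3, Z=2) weight 3/64
  (X=1, W=1, Y=2, Z=2) weight 3/64
  (X=2, W=1, Y=3, Z=2) weight 3/64
  (X=3, W=1, Y=2, Z=2) weight 1/96
Group by Y:
  weight(Y=2) = 11/192
  weight(Y=3) = 3/32
Total weight = 11/192 + 3/32 = 29/192
P(Y=2 | obs) = 11/192 / 29/192 = 11/29
P(Y=3 | obs) = 3/32 / 29/192 = 18/29
argmax = 3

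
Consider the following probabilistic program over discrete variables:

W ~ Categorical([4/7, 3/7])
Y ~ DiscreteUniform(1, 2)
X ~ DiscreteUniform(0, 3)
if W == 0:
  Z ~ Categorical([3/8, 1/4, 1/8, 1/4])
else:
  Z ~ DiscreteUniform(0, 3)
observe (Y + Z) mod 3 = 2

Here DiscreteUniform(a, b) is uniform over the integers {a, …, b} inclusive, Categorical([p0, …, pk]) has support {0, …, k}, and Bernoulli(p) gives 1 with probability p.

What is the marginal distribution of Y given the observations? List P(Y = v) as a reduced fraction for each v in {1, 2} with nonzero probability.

Enumerate traces; 24 have nonzero weight after conditioning:
  (W=0, Y=1, X=0, Z=1) weight 1/56
  (W=0, Y=1, X=1, Z=1) weight 1/56
  (W=0, Y=1, X=2, Z=1) weight 1/56
  (W=0, Y=1, X=3, Z=1) weight 1/56
  (W=0, Y=2, X=0, Z=0) weight 3/112
  (W=0, Y=2, X=0, Z=3) weight 1/56
  (W=0, Y=2, X=1, Z=0) weight 3/112
  (W=0, Y=2, X=1, Z=3) weight 1/56
  … 16 more
Group by Y:
  weight(Y=1) = 1/8
  weight(Y=2) = 2/7
Total weight = 1/8 + 2/7 = 23/56
P(Y=1 | obs) = 1/8 / 23/56 = 7/23
P(Y=2 | obs) = 2/7 / 23/56 = 16/23

P(Y=1) = 7/23, P(Y=2) = 16/23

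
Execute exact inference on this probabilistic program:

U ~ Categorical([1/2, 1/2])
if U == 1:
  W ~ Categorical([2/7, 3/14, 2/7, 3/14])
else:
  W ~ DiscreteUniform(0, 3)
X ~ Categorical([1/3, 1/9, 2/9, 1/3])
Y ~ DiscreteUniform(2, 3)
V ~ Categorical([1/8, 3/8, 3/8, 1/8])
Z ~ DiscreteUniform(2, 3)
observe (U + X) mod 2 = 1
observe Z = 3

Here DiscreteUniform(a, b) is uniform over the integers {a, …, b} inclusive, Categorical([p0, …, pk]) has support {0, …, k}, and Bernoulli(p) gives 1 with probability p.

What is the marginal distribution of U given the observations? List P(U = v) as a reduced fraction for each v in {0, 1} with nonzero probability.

Enumerate traces; 128 have nonzero weight after conditioning:
  (U=0, W=0, X=1, Y=2, V=0, Z=3) weight 1/2304
  (U=0, W=0, X=1, Y=2, V=1, Z=3) weight 1/768
  (U=0, W=0, X=1, Y=2, V=2, Z=3) weight 1/768
  (U=0, W=0, X=1, Y=2, V=3, Z=3) weight 1/2304
  (U=0, W=0, X=1, Y=3, V=0, Z=3) weight 1/2304
  (U=0, W=0, X=1, Y=3, V=1, Z=3) weight 1/768
  (U=0, W=0, X=1, Y=3, V=2, Z=3) weight 1/768
  (U=0, W=0, X=1, Y=3, V=3, Z=3) weight 1/2304
  (U=1, W=0, X=0, Y=2, V=0, Z=3) weight 1/672
  … 119 more
Group by U:
  weight(U=0) = 1/9
  weight(U=1) = 5/36
Total weight = 1/9 + 5/36 = 1/4
P(U=0 | obs) = 1/9 / 1/4 = 4/9
P(U=1 | obs) = 5/36 / 1/4 = 5/9

P(U=0) = 4/9, P(U=1) = 5/9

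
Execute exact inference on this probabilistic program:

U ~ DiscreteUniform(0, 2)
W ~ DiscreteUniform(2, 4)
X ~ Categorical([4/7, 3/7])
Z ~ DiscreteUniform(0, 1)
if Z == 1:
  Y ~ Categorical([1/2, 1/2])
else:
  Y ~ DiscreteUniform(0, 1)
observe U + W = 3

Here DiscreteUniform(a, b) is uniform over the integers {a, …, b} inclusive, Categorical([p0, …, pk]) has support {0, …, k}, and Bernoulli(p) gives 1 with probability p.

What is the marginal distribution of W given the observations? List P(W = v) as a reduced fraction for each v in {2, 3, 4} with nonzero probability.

P(W=2) = 1/2, P(W=3) = 1/2

Enumerate traces; 16 have nonzero weight after conditioning:
  (U=0, W=3, X=0, Z=0, Y=0) weight 1/63
  (U=0, W=3, X=0, Z=0, Y=1) weight 1/63
  (U=0, W=3, X=0, Z=1, Y=0) weight 1/63
  (U=0, W=3, X=0, Z=1, Y=1) weight 1/63
  (U=0, W=3, X=1, Z=0, Y=0) weight 1/84
  (U=0, W=3, X=1, Z=0, Y=1) weight 1/84
  (U=0, W=3, X=1, Z=1, Y=0) weight 1/84
  (U=0, W=3, X=1, Z=1, Y=1) weight 1/84
  (U=1, W=2, X=0, Z=0, Y=0) weight 1/63
  … 7 more
Group by W:
  weight(W=2) = 1/9
  weight(W=3) = 1/9
Total weight = 1/9 + 1/9 = 2/9
P(W=2 | obs) = 1/9 / 2/9 = 1/2
P(W=3 | obs) = 1/9 / 2/9 = 1/2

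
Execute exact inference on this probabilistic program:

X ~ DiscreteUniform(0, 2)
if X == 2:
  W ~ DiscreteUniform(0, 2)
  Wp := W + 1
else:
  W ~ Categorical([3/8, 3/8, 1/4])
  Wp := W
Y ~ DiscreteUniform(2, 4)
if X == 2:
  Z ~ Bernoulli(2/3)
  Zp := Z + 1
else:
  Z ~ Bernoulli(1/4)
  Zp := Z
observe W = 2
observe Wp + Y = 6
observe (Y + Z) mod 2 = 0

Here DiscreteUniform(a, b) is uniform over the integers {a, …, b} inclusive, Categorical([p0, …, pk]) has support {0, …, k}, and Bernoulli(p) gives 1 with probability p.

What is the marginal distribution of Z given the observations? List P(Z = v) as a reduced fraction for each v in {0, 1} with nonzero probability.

P(Z=0) = 27/43, P(Z=1) = 16/43

Enumerate traces; 3 have nonzero weight after conditioning:
  (X=0, W=2, Y=4, Z=0) weight 1/48
  (X=1, W=2, Y=4, Z=0) weight 1/48
  (X=2, W=2, Y=3, Z=1) weight 2/81
Group by Z:
  weight(Z=0) = 1/24
  weight(Z=1) = 2/81
Total weight = 1/24 + 2/81 = 43/648
P(Z=0 | obs) = 1/24 / 43/648 = 27/43
P(Z=1 | obs) = 2/81 / 43/648 = 16/43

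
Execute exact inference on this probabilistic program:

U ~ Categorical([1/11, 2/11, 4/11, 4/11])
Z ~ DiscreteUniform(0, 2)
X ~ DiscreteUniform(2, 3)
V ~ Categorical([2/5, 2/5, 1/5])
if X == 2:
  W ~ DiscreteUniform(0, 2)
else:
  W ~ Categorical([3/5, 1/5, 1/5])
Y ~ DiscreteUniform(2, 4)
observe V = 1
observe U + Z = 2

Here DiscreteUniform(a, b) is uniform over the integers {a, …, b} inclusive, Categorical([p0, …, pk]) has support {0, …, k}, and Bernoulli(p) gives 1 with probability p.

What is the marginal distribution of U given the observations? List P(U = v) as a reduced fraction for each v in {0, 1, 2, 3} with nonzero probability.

P(U=0) = 1/7, P(U=1) = 2/7, P(U=2) = 4/7

Enumerate traces; 54 have nonzero weight after conditioning:
  (U=0, Z=2, X=2, V=1, W=0, Y=2) weight 1/1485
  (U=0, Z=2, X=2, V=1, W=0, Y=3) weight 1/1485
  (U=0, Z=2, X=2, V=1, W=0, Y=4) weight 1/1485
  (U=0, Z=2, X=2, V=1, W=1, Y=2) weight 1/1485
  (U=0, Z=2, X=2, V=1, W=1, Y=3) weight 1/1485
  (U=0, Z=2, X=2, V=1, W=1, Y=4) weight 1/1485
  (U=0, Z=2, X=2, V=1, W=2, Y=2) weight 1/1485
  (U=0, Z=2, X=2, V=1, W=2, Y=3) weight 1/1485
  (U=1, Z=1, X=2, V=1, W=0, Y=2) weight 2/1485
  (U=2, Z=0, X=2, V=1, W=0, Y=2) weight 4/1485
  … 44 more
Group by U:
  weight(U=0) = 2/165
  weight(U=1) = 4/165
  weight(U=2) = 8/165
Total weight = 2/165 + 4/165 + 8/165 = 14/165
P(U=0 | obs) = 2/165 / 14/165 = 1/7
P(U=1 | obs) = 4/165 / 14/165 = 2/7
P(U=2 | obs) = 8/165 / 14/165 = 4/7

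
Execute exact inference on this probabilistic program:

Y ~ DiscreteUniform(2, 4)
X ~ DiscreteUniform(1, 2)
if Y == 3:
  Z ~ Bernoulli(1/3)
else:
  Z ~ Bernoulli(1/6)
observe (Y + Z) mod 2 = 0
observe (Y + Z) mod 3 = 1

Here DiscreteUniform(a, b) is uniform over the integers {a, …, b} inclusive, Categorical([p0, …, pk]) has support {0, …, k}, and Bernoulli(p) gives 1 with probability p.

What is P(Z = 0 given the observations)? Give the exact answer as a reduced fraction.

P(Z = 0 | obs) = 5/7

Enumerate traces; 4 have nonzero weight after conditioning:
  (Y=3, X=1, Z=1) weight 1/18
  (Y=3, X=2, Z=1) weight 1/18
  (Y=4, X=1, Z=0) weight 5/36
  (Y=4, X=2, Z=0) weight 5/36
Group by Z:
  weight(Z=0) = 5/18
  weight(Z=1) = 1/9
Total weight = 5/18 + 1/9 = 7/18
P(Z=0 | obs) = 5/18 / 7/18 = 5/7
P(Z=1 | obs) = 1/9 / 7/18 = 2/7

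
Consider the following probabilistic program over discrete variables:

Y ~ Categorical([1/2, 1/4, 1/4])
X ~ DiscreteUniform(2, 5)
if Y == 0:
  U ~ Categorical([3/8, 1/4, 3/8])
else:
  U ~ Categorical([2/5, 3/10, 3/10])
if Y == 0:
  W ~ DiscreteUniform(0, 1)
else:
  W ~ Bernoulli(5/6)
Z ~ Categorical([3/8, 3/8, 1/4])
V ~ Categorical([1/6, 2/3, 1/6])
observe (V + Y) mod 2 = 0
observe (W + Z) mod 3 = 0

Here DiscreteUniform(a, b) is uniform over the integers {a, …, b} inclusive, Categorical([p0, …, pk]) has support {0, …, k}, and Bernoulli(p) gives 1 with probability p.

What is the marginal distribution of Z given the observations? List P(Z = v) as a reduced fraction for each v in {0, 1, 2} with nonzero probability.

Enumerate traces; 120 have nonzero weight after conditioning:
  (Y=0, X=2, U=0, W=0, Z=0, V=0) weight 3/2048
  (Y=0, X=2, U=0, W=0, Z=0, V=2) weight 3/2048
  (Y=0, X=2, U=0, W=1, Z=2, V=0) weight 1/1024
  (Y=0, X=2, U=0, W=1, Z=2, V=2) weight 1/1024
  (Y=0, X=2, U=1, W=0, Z=0, V=0) weight 1/1024
  (Y=0, X=2, U=1, W=0, Z=0, V=2) weight 1/1024
  (Y=0, X=2, U=1, W=1, Z=2, V=0) weight 1/1536
  (Y=0, X=2, U=1, W=1, Z=2, V=2) weight 1/1536
  … 112 more
Group by Z:
  weight(Z=0) = 3/64
  weight(Z=2) = 7/96
Total weight = 3/64 + 7/96 = 23/192
P(Z=0 | obs) = 3/64 / 23/192 = 9/23
P(Z=2 | obs) = 7/96 / 23/192 = 14/23

P(Z=0) = 9/23, P(Z=2) = 14/23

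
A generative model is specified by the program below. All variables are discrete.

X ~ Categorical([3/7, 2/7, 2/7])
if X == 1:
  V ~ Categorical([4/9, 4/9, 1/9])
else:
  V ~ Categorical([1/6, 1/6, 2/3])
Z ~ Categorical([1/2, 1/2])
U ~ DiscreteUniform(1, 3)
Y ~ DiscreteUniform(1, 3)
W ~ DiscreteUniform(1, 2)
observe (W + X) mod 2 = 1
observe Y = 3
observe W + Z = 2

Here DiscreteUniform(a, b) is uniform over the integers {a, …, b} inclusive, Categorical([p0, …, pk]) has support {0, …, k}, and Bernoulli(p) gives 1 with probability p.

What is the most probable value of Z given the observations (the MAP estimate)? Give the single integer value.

Enumerate traces; 27 have nonzero weight after conditioning:
  (X=0, V=0, Z=1, U=1, Y=3, W=1) weight 1/504
  (X=0, V=0, Z=1, U=2, Y=3, W=1) weight 1/504
  (X=0, V=0, Z=1, U=3, Y=3, W=1) weight 1/504
  (X=0, V=1, Z=1, U=1, Y=3, W=1) weight 1/504
  (X=0, V=1, Z=1, U=2, Y=3, W=1) weight 1/504
  (X=0, V=1, Z=1, U=3, Y=3, W=1) weight 1/504
  (X=0, V=2, Z=1, U=1, Y=3, W=1) weight 1/126
  (X=0, V=2, Z=1, U=2, Y=3, W=1) weight 1/126
  (X=1, V=0, Z=0, U=1, Y=3, W=2) weight 2/567
  … 18 more
Group by Z:
  weight(Z=0) = 1/42
  weight(Z=1) = 5/84
Total weight = 1/42 + 5/84 = 1/12
P(Z=0 | obs) = 1/42 / 1/12 = 2/7
P(Z=1 | obs) = 5/84 / 1/12 = 5/7
argmax = 1

argmax_v P(Z = v | obs) = 1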